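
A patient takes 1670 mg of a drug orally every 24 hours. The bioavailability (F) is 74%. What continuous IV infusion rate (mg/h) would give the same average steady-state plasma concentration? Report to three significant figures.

51.5 mg/h

Equivalent systemic input: infusion rate = F·D/τ.
Rate = 0.74 × 1670 / 24 = 51.49 mg/h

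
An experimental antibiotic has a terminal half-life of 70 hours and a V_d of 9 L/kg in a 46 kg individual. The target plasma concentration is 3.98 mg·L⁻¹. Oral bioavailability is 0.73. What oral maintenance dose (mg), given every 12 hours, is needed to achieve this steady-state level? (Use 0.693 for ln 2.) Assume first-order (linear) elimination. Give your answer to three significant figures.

Vd = 9 L/kg × 46 kg = 414.0 L
CL = ln 2 · Vd / t½ = 0.693 × 414.0 / 70 = 4.099 L/h
D = CL × Css × τ / F = 4.099 × 3.98 × 12 / 0.73 = 268.2 mg

268 mg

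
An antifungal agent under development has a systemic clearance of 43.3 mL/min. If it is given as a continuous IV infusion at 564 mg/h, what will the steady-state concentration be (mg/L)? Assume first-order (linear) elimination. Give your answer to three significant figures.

Convert clearance: 43.3 mL/min × 60 min/h ÷ 1000 mL/L = 2.598 L/h
Css = rate / CL = 564 / 2.598 = 217.1 mg/L

217 mg/L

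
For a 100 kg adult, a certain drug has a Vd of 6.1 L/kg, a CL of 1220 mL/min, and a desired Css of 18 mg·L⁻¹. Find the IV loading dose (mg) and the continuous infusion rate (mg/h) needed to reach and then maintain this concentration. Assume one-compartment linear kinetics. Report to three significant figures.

(a) 11000 mg; (b) 1320 mg/h

Total Vd = 6.1 × 100 = 610.0 L
LD = Vd · C_target = 610.0 × 18 = 10980 mg
CL = 1220 mL/min × 60/1000 = 73.20 L/h
Infusion rate = 73.20 L/h × 18 mg/L = 1318 mg/h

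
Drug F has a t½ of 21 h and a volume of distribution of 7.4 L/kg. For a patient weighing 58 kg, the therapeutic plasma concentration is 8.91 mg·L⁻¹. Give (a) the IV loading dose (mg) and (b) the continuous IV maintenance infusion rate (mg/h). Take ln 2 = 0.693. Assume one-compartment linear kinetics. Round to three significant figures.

Total Vd = 7.4 × 58 = 429.2 L
LD = Vd × C = 429.2 × 8.91 = 3824 mg
CL = 0.693 × Vd / t½ = 0.693 × 429.2 / 21 = 14.16 L/h
Infusion rate = CL × Css = 14.16 × 8.91 = 126.2 mg/h

(a) 3820 mg; (b) 126 mg/h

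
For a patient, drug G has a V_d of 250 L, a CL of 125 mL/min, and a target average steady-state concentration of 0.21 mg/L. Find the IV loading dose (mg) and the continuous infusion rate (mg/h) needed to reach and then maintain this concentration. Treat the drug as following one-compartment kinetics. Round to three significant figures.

(a) 52.5 mg; (b) 1.58 mg/h

Loading dose = Vd × C = 250.0 × 0.21 = 52.50 mg
CL = 125 mL/min = 125 × 0.06 = 7.500 L/h
Maintenance: replace elimination → rate = CL × Css = 7.500 × 0.21 = 1.575 mg/h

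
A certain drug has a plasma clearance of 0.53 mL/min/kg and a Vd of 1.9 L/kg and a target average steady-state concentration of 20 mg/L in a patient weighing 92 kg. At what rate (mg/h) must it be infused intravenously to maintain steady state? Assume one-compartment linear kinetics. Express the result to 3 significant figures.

CL = 0.53 mL/min/kg × 92 kg = 48.76 mL/min = 48.76 × 60/1000 = 2.926 L/h
Rate = CL × Css = 2.926 × 20 = 58.52 mg/h

58.5 mg/h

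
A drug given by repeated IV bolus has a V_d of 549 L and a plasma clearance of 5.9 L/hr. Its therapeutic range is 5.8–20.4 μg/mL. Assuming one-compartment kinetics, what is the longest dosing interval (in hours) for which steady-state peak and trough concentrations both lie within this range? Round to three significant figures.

k = CL / Vd = 5.900 / 549.0 = 0.01075 h⁻¹
Between IV bolus doses, concentration decays as C = C₀·e^(−kτ), so C_peak/C_trough = e^(kτ).
τ_max = ln(C_peak/C_trough) / k = ln(20.4/5.8) / 0.01075 = 1.258 / 0.01075 = 117.0 h

117 h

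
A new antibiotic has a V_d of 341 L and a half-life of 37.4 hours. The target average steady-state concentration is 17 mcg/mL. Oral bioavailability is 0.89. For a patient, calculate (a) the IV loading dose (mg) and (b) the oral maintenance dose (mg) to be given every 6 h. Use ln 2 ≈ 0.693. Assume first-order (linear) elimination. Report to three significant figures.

LD = Vd × C = 341.0 × 17 = 5797 mg
CL = 0.693 × Vd / t½ = 0.693 × 341.0 / 37.4 = 6.319 L/h
D = CL × Css × τ / F = 6.319 × 17 × 6 / 0.89 = 724.2 mg

(a) 5800 mg; (b) 724 mg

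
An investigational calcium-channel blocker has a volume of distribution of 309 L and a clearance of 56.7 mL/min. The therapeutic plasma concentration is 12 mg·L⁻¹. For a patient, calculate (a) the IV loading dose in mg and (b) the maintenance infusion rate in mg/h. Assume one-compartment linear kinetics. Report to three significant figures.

LD = Vd · C_target = 309.0 × 12 = 3708 mg
CL = 56.7 mL/min × 60/1000 = 3.402 L/h
Maintenance: replace elimination → rate = CL × Css = 3.402 × 12 = 40.82 mg/h

(a) 3710 mg; (b) 40.8 mg/h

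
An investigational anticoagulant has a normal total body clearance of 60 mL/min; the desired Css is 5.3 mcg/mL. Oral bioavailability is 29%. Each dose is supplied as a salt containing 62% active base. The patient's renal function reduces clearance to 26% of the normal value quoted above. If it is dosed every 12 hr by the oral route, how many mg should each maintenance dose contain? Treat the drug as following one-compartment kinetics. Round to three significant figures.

331 mg

CL = 60 mL/min = 60 × 0.06 = 3.600 L/h
Patient clearance = 0.26 × 3.600 = 0.9360 L/h
D = CL × Css × τ / F / S = 0.9360 × 5.3 × 12 / 0.29 / 0.62 = 331.1 mg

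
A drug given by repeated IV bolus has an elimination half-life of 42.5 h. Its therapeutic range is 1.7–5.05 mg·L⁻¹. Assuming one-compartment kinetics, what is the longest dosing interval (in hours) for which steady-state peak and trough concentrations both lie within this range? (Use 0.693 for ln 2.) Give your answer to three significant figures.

66.8 h

k = 0.693 / t½ = 0.693 / 42.5 = 0.01631 h⁻¹
Between IV bolus doses, concentration decays as C = C₀·e^(−kτ), so C_peak/C_trough = e^(kτ).
τ_max = ln(C_peak/C_trough) / k = ln(5.05/1.7) / 0.01631 = 1.089 / 0.01631 = 66.77 h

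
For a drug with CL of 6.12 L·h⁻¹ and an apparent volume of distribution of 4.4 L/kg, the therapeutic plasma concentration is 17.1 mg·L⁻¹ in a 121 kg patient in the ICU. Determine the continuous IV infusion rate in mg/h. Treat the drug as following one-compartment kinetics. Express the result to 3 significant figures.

105 mg/h

Rate = CL × Css = 6.120 × 17.1 = 104.7 mg/h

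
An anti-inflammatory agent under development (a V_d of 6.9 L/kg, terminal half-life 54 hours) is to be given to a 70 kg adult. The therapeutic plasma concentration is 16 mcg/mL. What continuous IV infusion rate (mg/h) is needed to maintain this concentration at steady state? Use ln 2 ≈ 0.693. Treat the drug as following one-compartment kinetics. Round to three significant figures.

99.2 mg/h

Total Vd = 6.9 × 70 = 483.0 L
CL = ln 2 · Vd / t½ = 0.693 × 483.0 / 54 = 6.199 L/h
Infusion rate = CL × Css = 6.199 × 16 = 99.18 mg/h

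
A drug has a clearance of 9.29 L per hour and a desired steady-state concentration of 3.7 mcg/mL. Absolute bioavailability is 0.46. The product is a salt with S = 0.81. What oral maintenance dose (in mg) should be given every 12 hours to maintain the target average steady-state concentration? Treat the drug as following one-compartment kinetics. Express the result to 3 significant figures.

D = CL × Css × τ / F / S = 9.290 × 3.7 × 12 / 0.46 / 0.81 = 1107 mg

1110 mg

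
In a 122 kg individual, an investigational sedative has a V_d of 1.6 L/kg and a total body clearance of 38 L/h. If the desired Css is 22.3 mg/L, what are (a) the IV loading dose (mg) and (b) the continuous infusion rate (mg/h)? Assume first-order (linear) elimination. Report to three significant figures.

Vd(total) = 122 kg × 1.6 L/kg = 195.2 L
Loading dose = Vd × C = 195.2 × 22.3 = 4353 mg
Maintenance: replace elimination → rate = CL × Css = 38.00 × 22.3 = 847.4 mg/h

(a) 4350 mg; (b) 847 mg/h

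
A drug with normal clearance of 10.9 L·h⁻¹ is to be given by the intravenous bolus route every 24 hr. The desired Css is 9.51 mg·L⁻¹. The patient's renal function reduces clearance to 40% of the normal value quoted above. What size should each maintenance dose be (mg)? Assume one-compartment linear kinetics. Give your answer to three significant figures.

995 mg

Patient clearance = 0.4 × 10.90 = 4.360 L/h
D = CL × Css × τ = 4.360 × 9.51 × 24 = 995.1 mg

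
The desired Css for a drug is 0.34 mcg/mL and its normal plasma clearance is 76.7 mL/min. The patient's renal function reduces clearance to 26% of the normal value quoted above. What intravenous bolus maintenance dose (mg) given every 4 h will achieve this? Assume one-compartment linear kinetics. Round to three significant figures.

CL = 76.7 mL/min × 60/1000 = 4.602 L/h
Patient clearance = 0.26 × 4.602 = 1.197 L/h
D = CL × Css × τ = 1.197 × 0.34 × 4 = 1.628 mg

1.63 mg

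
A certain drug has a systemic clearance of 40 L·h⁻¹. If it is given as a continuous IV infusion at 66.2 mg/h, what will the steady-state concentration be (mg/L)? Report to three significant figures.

1.66 mg/L

Css = rate / CL = 66.2 / 40.00 = 1.655 mg/L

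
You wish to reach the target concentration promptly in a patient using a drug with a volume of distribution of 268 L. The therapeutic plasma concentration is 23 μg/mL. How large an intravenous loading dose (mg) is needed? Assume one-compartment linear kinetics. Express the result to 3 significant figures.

6160 mg

The loading dose fills Vd to the target concentration.
LD = Vd × C = 268.0 × 23.00 = 6164 mg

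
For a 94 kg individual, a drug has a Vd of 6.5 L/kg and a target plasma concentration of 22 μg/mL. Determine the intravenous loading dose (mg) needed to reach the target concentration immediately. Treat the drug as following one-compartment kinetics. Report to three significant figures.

Vd = 6.5 L/kg × 94 kg = 611.0 L
LD = Vd × C = 611.0 × 22.00 = 13440 mg

13400 mg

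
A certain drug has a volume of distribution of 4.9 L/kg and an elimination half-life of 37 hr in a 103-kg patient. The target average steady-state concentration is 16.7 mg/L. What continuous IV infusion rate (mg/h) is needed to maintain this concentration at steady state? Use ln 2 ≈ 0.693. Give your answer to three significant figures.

158 mg/h

Vd = 4.9 L/kg × 103 kg = 504.7 L
CL = 0.693 × Vd / t½ = 0.693 × 504.7 / 37 = 9.453 L/h
Infusion rate = CL × Css = 9.453 × 16.7 = 157.9 mg/h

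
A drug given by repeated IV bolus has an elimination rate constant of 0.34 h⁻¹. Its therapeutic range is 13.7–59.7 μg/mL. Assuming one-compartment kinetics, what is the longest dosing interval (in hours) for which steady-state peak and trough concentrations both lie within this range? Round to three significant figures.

Between IV bolus doses, concentration decays as C = C₀·e^(−kτ), so C_peak/C_trough = e^(kτ).
τ_max = ln(C_peak/C_trough) / k = ln(59.7/13.7) / 0.3400 = 1.472 / 0.3400 = 4.329 h

4.33 h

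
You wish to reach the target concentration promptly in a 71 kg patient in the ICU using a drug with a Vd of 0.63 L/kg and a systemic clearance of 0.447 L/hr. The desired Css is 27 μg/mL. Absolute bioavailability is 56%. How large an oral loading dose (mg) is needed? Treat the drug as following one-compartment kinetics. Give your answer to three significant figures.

Total Vd = 0.63 × 71 = 44.73 L
LD = Vd × C / F = 44.73 × 27.00 / 0.56 = 2157 mg

2160 mg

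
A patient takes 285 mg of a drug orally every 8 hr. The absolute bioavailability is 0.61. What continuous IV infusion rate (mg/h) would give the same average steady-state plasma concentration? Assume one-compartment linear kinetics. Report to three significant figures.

21.7 mg/h

Equivalent systemic input: infusion rate = F·D/τ.
Rate = 0.61 × 285 / 8 = 21.73 mg/h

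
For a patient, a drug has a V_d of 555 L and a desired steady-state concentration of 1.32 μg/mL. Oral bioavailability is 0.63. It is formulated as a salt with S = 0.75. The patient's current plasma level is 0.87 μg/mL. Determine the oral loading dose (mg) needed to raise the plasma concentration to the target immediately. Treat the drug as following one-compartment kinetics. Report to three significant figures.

Concentration deficit ΔC = 1.32 − 0.87 = 0.4500 mg/L
LD = Vd × ΔC / F / S = 555.0 × 0.4500 / 0.63 / 0.75 = 528.6 mg

529 mg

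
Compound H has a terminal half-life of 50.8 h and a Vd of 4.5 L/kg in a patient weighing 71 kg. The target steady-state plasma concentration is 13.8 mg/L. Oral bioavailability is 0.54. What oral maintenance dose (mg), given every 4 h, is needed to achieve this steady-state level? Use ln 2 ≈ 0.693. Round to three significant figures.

446 mg

Vd(total) = 71 kg × 4.5 L/kg = 319.5 L
CL = 0.693 × Vd / t½ = 0.693 × 319.5 / 50.8 = 4.359 L/h
D = CL × Css × τ / F = 4.359 × 13.8 × 4 / 0.54 = 445.6 mg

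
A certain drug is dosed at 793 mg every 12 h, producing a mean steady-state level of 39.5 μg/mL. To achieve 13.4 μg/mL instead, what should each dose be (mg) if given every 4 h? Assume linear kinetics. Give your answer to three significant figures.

89.7 mg

With linear kinetics, Css is proportional to dose rate (D/τ) at fixed clearance.
D₂ = D₁ × (Css,target / Css,current) × (τ₂/τ₁) = 793 × (13.4/39.5) × (4/12) = 89.67 mg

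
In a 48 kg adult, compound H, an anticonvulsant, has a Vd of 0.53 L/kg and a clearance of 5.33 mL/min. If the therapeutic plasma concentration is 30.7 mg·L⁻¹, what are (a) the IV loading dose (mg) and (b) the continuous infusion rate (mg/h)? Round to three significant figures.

(a) 781 mg; (b) 9.82 mg/h

Total Vd = 0.53 × 48 = 25.44 L
Loading dose = Vd × C = 25.44 × 30.7 = 781.0 mg
Convert clearance: 5.33 mL/min × 60 min/h ÷ 1000 mL/L = 0.3198 L/h
Infusion rate = 0.3198 L/h × 30.7 mg/L = 9.818 mg/h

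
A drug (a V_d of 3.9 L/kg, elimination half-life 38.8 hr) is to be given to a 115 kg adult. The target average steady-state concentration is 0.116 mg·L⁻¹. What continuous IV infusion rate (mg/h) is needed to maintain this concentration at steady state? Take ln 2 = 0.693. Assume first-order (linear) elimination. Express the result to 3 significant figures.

Total Vd = 3.9 × 115 = 448.5 L
k = 0.693/38.8 = 0.01786 h⁻¹, so CL = k·Vd = 0.01786 × 448.5 = 8.010 L/h
Infusion rate = CL × Css = 8.010 × 0.116 = 0.9292 mg/h

0.929 mg/h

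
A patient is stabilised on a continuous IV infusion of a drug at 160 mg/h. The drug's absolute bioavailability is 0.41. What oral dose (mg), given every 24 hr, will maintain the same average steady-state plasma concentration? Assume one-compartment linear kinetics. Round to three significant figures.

To maintain the same Css, the systemic dosing rate must be unchanged: F·D/τ = infusion rate.
D = rate × τ / F = 160 × 24 / 0.41 = 9366 mg

9370 mg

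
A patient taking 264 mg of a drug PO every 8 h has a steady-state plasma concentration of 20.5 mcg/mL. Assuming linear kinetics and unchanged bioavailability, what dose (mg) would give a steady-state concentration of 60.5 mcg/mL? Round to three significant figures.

With linear kinetics, Css is proportional to dose rate (D/τ) at fixed clearance.
D₂ = D₁ × (Css,target / Css,current) = 264 × 60.5/20.5 = 779.1 mg

779 mg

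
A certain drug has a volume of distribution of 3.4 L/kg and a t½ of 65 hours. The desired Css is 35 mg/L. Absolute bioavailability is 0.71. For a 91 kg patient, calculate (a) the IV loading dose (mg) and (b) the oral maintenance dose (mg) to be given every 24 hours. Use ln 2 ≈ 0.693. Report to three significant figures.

(a) 10800 mg; (b) 3900 mg

Vd = 3.4 L/kg × 91 kg = 309.4 L
LD = Vd × C = 309.4 × 35 = 10830 mg
CL = 0.693 × Vd / t½ = 0.693 × 309.4 / 65 = 3.299 L/h
D = CL × Css × τ / F = 3.299 × 35 × 24 / 0.71 = 3903 mg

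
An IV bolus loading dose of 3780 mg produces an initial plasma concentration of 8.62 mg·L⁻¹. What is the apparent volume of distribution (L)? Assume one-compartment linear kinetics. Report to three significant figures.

439 L

Immediately after an IV bolus, C₀ = Dose / Vd, so Vd = Dose / C₀.
Vd = 3780 / 8.62 = 438.5 L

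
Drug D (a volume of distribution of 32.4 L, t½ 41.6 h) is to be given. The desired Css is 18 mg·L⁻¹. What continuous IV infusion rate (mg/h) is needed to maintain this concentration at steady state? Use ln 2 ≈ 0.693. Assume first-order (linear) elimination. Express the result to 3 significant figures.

k = 0.693/41.6 = 0.01666 h⁻¹, so CL = k·Vd = 0.01666 × 32.40 = 0.5398 L/h
Infusion rate = CL × Css = 0.5398 × 18 = 9.716 mg/h

9.72 mg/h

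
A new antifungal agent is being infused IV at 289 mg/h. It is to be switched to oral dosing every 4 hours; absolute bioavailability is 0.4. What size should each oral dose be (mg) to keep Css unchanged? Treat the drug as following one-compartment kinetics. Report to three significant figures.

2890 mg

To maintain the same Css, the systemic dosing rate must be unchanged: F·D/τ = infusion rate.
D = rate × τ / F = 289 × 4 / 0.4 = 2890 mg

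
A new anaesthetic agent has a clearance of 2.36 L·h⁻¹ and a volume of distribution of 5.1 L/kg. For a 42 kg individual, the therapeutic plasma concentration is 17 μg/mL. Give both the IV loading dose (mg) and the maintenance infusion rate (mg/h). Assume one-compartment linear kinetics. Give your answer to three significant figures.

(a) 3640 mg; (b) 40.1 mg/h

Vd(total) = 42 kg × 5.1 L/kg = 214.2 L
Loading: fill Vd to C_target → 214.2 L × 17 mg/L = 3641 mg
Maintenance: replace elimination → rate = CL × Css = 2.360 × 17 = 40.12 mg/h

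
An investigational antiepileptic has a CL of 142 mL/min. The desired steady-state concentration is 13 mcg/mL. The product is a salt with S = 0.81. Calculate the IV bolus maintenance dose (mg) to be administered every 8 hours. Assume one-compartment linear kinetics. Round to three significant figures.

CL = 142 mL/min × 60/1000 = 8.520 L/h
D = CL × Css × τ / S = 8.520 × 13 × 8 / 0.81 = 1094 mg

1090 mg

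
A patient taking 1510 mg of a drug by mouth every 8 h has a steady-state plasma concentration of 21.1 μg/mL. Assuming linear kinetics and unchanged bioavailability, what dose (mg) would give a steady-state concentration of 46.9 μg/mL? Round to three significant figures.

3360 mg

With linear kinetics, Css is proportional to dose rate (D/τ) at fixed clearance.
D₂ = D₁ × (Css,target / Css,current) = 1510 × 46.9/21.1 = 3356 mg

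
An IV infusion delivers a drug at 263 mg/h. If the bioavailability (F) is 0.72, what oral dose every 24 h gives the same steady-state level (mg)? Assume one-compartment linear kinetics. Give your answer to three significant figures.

To maintain the same Css, the systemic dosing rate must be unchanged: F·D/τ = infusion rate.
D = rate × τ / F = 263 × 24 / 0.72 = 8767 mg

8770 mg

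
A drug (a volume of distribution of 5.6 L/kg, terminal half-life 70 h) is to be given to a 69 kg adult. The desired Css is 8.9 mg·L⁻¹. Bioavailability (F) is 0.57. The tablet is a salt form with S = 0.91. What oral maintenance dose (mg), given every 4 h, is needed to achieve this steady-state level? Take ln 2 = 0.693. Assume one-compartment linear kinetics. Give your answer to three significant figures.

Vd(total) = 69 kg × 5.6 L/kg = 386.4 L
CL = 0.693 × Vd / t½ = 0.693 × 386.4 / 70 = 3.825 L/h
D = CL × Css × τ / F / S = 3.825 × 8.9 × 4 / 0.57 / 0.91 = 262.5 mg

263 mg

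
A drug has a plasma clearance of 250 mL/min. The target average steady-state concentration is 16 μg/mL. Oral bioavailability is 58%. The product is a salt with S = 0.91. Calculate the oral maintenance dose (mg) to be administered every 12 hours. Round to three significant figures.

CL = 250 mL/min = 250 × 0.06 = 15.00 L/h
D = CL × Css × τ / F / S = 15.00 × 16 × 12 / 0.58 / 0.91 = 5457 mg

5460 mg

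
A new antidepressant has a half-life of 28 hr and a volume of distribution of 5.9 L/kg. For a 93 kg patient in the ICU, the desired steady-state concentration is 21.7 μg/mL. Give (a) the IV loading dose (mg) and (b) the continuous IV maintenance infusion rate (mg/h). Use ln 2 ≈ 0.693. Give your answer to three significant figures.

Vd(total) = 93 kg × 5.9 L/kg = 548.7 L
LD = Vd × C = 548.7 × 21.7 = 11910 mg
CL = 0.693 × Vd / t½ = 0.693 × 548.7 / 28 = 13.58 L/h
Infusion rate = CL × Css = 13.58 × 21.7 = 294.7 mg/h

(a) 11900 mg; (b) 295 mg/h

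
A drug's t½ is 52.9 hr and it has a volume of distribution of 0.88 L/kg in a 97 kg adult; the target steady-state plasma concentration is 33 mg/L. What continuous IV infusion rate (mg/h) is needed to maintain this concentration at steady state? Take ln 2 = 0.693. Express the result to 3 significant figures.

Total Vd = 0.88 × 97 = 85.36 L
k = 0.693/52.9 = 0.01310 h⁻¹, so CL = k·Vd = 0.01310 × 85.36 = 1.118 L/h
Infusion rate = CL × Css = 1.118 × 33 = 36.89 mg/h

36.9 mg/h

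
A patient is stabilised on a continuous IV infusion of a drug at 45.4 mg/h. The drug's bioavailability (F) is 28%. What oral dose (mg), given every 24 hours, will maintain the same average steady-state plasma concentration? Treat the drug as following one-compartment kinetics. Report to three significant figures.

3890 mg

To maintain the same Css, the systemic dosing rate must be unchanged: F·D/τ = infusion rate.
D = rate × τ / F = 45.4 × 24 / 0.28 = 3891 mg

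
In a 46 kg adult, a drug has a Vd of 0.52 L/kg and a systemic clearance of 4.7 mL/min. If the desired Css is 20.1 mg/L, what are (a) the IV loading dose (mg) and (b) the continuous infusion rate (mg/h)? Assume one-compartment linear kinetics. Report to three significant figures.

(a) 481 mg; (b) 5.67 mg/h

Vd = 0.52 L/kg × 46 kg = 23.92 L
LD = Vd · C_target = 23.92 × 20.1 = 480.8 mg
Convert clearance: 4.7 mL/min × 60 min/h ÷ 1000 mL/L = 0.2820 L/h
Maintenance infusion rate = CL × Css = 0.2820 × 20.1 = 5.668 mg/h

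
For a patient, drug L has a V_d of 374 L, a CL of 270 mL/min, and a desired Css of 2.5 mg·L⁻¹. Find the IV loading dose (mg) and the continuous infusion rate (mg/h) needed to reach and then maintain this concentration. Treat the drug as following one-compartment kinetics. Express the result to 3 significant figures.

LD = Vd · C_target = 374.0 × 2.5 = 935.0 mg
CL = 270 mL/min × 60/1000 = 16.20 L/h
Maintenance: replace elimination → rate = CL × Css = 16.20 × 2.5 = 40.50 mg/h

(a) 935 mg; (b) 40.5 mg/h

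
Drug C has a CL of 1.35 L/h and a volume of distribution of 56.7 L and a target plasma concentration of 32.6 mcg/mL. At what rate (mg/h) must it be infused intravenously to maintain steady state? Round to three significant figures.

Infusion rate = CL · Css = 1.350 L/h × 32.6 mg/L = 44.01 mg/h

44.0 mg/h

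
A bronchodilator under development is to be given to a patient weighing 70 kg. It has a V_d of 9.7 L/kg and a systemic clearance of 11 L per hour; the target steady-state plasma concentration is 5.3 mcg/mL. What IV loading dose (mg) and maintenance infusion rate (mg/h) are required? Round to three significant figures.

(a) 3600 mg; (b) 58.3 mg/h

Total Vd = 9.7 × 70 = 679.0 L
Loading: fill Vd to C_target → 679.0 L × 5.3 mg/L = 3599 mg
Infusion rate = 11.00 L/h × 5.3 mg/L = 58.30 mg/h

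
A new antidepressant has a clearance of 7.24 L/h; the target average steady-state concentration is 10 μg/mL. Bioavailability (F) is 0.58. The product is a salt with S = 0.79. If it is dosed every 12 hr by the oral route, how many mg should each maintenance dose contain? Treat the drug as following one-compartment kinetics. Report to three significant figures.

1900 mg

D = CL × Css × τ / F / S = 7.240 × 10 × 12 / 0.58 / 0.79 = 1896 mg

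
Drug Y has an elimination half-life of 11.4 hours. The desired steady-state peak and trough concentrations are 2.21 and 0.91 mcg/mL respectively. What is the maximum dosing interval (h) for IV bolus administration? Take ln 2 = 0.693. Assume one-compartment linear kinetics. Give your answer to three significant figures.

14.6 h

k = 0.693 / t½ = 0.693 / 11.4 = 0.06079 h⁻¹
Between IV bolus doses, concentration decays as C = C₀·e^(−kτ), so C_peak/C_trough = e^(kτ).
τ_max = ln(C_peak/C_trough) / k = ln(2.21/0.91) / 0.06079 = 0.8873 / 0.06079 = 14.60 h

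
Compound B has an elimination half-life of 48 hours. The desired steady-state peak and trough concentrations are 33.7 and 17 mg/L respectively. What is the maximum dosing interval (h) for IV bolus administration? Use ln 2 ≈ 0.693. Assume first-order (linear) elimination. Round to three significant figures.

k = 0.693 / t½ = 0.693 / 48 = 0.01444 h⁻¹
Between IV bolus doses, concentration decays as C = C₀·e^(−kτ), so C_peak/C_trough = e^(kτ).
τ_max = ln(C_peak/C_trough) / k = ln(33.7/17) / 0.01444 = 0.6843 / 0.01444 = 47.39 h

47.4 h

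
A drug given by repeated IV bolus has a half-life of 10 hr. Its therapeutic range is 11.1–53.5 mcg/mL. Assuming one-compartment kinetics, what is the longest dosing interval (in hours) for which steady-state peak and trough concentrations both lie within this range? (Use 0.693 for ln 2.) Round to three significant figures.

k = 0.693 / t½ = 0.693 / 10 = 0.06930 h⁻¹
Between IV bolus doses, concentration decays as C = C₀·e^(−kτ), so C_peak/C_trough = e^(kτ).
τ_max = ln(C_peak/C_trough) / k = ln(53.5/11.1) / 0.06930 = 1.573 / 0.06930 = 22.70 h

22.7 h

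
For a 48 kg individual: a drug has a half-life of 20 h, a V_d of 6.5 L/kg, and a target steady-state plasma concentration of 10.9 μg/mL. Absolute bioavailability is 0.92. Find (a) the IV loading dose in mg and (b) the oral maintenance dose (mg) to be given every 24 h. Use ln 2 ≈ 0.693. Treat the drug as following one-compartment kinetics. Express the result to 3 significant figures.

Vd = 6.5 L/kg × 48 kg = 312.0 L
LD = Vd × C = 312.0 × 10.9 = 3401 mg
CL = 0.693 × Vd / t½ = 0.693 × 312.0 / 20 = 10.81 L/h
D = CL × Css × τ / F = 10.81 × 10.9 × 24 / 0.92 = 3074 mg

(a) 3400 mg; (b) 3070 mg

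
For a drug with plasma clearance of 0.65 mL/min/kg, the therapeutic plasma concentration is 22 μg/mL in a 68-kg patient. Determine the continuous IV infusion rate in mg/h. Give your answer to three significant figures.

58.3 mg/h

CL = 0.65 mL/min/kg × 68 kg = 44.20 mL/min = 44.20 × 60/1000 = 2.652 L/h
At steady state, infusion rate equals elimination rate: rate in = CL × Css.
Rate = CL × Css = 2.652 × 22 = 58.34 mg/h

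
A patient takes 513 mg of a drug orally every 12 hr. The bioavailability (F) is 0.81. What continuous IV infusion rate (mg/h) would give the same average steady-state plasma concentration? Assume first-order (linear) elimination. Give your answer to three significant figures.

Equivalent systemic input: infusion rate = F·D/τ.
Rate = 0.81 × 513 / 12 = 34.63 mg/h

34.6 mg/h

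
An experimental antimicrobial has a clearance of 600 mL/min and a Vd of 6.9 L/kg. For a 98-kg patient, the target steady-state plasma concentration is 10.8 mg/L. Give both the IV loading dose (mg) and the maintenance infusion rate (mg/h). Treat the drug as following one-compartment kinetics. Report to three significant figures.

Vd(total) = 98 kg × 6.9 L/kg = 676.2 L
Loading dose = Vd × C = 676.2 × 10.8 = 7303 mg
CL = 600 mL/min × 60/1000 = 36.00 L/h
Maintenance: replace elimination → rate = CL × Css = 36.00 × 10.8 = 388.8 mg/h

(a) 7300 mg; (b) 389 mg/h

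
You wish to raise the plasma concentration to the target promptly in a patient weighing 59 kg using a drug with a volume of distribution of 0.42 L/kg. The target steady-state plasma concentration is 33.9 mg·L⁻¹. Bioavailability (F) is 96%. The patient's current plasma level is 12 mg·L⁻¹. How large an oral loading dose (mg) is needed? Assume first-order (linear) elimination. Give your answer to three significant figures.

565 mg

Vd(total) = 59 kg × 0.42 L/kg = 24.78 L
Concentration deficit ΔC = 33.9 − 12 = 21.90 mg/L
LD = Vd × ΔC / F = 24.78 × 21.90 / 0.96 = 565.3 mg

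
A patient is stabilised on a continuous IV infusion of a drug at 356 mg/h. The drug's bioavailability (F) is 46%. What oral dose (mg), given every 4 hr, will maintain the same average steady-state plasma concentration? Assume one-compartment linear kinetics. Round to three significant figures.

To maintain the same Css, the systemic dosing rate must be unchanged: F·D/τ = infusion rate.
D = rate × τ / F = 356 × 4 / 0.46 = 3096 mg

3100 mg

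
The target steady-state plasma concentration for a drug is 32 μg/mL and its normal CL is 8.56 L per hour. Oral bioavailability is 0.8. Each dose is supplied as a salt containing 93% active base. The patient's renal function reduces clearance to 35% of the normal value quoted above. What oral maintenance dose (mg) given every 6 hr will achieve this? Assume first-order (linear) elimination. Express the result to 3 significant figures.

773 mg

Patient clearance = 0.35 × 8.560 = 2.996 L/h
D = CL × Css × τ / F / S = 2.996 × 32 × 6 / 0.8 / 0.93 = 773.2 mg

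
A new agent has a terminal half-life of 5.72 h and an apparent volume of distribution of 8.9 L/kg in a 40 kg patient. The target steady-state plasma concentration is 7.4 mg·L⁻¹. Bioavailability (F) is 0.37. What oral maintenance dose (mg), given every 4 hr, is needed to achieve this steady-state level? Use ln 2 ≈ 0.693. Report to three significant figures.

3450 mg

Total Vd = 8.9 × 40 = 356.0 L
CL = 0.693 × Vd / t½ = 0.693 × 356.0 / 5.72 = 43.13 L/h
D = CL × Css × τ / F = 43.13 × 7.4 × 4 / 0.37 = 3450 mg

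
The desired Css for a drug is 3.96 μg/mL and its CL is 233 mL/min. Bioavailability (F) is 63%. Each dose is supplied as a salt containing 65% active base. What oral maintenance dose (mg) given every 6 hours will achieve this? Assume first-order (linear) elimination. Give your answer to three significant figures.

CL = 233 mL/min × 60/1000 = 13.98 L/h
D = CL × Css × τ / F / S = 13.98 × 3.96 × 6 / 0.63 / 0.65 = 811.1 mg

811 mg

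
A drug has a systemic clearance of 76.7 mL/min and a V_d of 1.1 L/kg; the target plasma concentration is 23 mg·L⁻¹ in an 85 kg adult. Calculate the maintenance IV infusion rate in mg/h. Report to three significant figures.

CL = 76.7 mL/min × 60/1000 = 4.602 L/h
Infusion rate = CL · Css = 4.602 L/h × 23 mg/L = 105.8 mg/h

106 mg/h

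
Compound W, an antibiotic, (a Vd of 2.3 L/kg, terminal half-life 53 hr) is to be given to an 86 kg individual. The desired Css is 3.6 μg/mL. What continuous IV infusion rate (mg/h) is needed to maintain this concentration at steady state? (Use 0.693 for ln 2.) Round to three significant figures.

Vd(total) = 86 kg × 2.3 L/kg = 197.8 L
k = 0.693/53 = 0.01308 h⁻¹, so CL = k·Vd = 0.01308 × 197.8 = 2.587 L/h
Infusion rate = CL × Css = 2.587 × 3.6 = 9.313 mg/h

9.31 mg/h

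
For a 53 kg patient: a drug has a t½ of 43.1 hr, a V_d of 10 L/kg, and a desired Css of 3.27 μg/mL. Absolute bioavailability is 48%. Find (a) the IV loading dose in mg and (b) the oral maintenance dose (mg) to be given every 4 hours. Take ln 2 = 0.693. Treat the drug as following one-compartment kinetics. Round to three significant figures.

(a) 1730 mg; (b) 232 mg

Total Vd = 10 × 53 = 530.0 L
LD = Vd × C = 530.0 × 3.27 = 1733 mg
CL = 0.693 × Vd / t½ = 0.693 × 530.0 / 43.1 = 8.522 L/h
D = CL × Css × τ / F = 8.522 × 3.27 × 4 / 0.48 = 232.2 mg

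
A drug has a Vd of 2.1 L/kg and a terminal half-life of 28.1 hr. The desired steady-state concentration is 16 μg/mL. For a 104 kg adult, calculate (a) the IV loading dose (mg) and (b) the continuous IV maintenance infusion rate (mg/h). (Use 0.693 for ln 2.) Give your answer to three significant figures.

(a) 3490 mg; (b) 86.2 mg/h

Total Vd = 2.1 × 104 = 218.4 L
LD = Vd × C = 218.4 × 16 = 3494 mg
CL = 0.693 × Vd / t½ = 0.693 × 218.4 / 28.1 = 5.386 L/h
Infusion rate = CL × Css = 5.386 × 16 = 86.18 mg/h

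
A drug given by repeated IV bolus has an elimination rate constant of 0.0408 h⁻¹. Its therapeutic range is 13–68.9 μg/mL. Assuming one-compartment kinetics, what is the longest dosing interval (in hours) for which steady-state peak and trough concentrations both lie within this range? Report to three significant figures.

40.9 h

Between IV bolus doses, concentration decays as C = C₀·e^(−kτ), so C_peak/C_trough = e^(kτ).
τ_max = ln(C_peak/C_trough) / k = ln(68.9/13) / 0.04080 = 1.668 / 0.04080 = 40.88 h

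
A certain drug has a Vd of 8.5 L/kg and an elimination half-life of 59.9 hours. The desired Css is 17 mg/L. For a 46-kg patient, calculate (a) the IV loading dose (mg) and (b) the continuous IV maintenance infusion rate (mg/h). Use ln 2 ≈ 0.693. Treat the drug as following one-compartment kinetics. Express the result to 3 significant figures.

Total Vd = 8.5 × 46 = 391.0 L
LD = Vd × C = 391.0 × 17 = 6647 mg
CL = 0.693 × Vd / t½ = 0.693 × 391.0 / 59.9 = 4.524 L/h
Infusion rate = CL × Css = 4.524 × 17 = 76.91 mg/h

(a) 6650 mg; (b) 76.9 mg/h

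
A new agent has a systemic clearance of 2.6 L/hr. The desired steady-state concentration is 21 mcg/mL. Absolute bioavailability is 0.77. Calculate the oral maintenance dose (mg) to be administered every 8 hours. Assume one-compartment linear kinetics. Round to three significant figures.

At steady state, dose per interval replaces the amount cleared in that interval: F·D/τ = CL·Css.
D = CL × Css × τ / F = 2.600 × 21 × 8 / 0.77 = 567.3 mg

567 mg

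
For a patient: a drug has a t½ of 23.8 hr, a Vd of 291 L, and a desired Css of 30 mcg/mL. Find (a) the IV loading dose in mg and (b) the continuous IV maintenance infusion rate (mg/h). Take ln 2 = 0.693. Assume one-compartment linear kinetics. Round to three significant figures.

LD = Vd × C = 291.0 × 30 = 8730 mg
CL = 0.693 × Vd / t½ = 0.693 × 291.0 / 23.8 = 8.473 L/h
Infusion rate = CL × Css = 8.473 × 30 = 254.2 mg/h

(a) 8730 mg; (b) 254 mg/h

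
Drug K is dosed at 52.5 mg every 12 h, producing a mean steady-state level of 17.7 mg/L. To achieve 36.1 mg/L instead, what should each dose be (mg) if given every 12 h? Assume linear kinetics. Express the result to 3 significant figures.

With linear kinetics, Css is proportional to dose rate (D/τ) at fixed clearance.
D₂ = D₁ × (Css,target / Css,current) = 52.5 × 36.1/17.7 = 107.1 mg

107 mg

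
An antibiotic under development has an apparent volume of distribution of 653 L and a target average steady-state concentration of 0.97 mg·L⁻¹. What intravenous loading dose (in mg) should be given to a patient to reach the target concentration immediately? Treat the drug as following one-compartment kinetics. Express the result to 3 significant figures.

633 mg

The loading dose fills Vd to the target concentration.
LD = Vd × C = 653.0 × 0.9700 = 633.4 mg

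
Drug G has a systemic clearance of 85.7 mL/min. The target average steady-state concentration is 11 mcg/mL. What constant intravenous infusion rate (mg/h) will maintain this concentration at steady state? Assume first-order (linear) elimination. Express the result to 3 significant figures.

CL = 85.7 mL/min × 60/1000 = 5.142 L/h
Infusion rate = CL · Css = 5.142 L/h × 11 mg/L = 56.56 mg/h

56.6 mg/h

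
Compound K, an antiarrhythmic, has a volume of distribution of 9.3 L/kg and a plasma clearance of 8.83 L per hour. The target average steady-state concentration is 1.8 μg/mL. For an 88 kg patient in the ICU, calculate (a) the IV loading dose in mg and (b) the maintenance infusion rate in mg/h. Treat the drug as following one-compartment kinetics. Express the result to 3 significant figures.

Vd(total) = 88 kg × 9.3 L/kg = 818.4 L
Loading dose = Vd × C = 818.4 × 1.8 = 1473 mg
Maintenance infusion rate = CL × Css = 8.830 × 1.8 = 15.89 mg/h

(a) 1470 mg; (b) 15.9 mg/h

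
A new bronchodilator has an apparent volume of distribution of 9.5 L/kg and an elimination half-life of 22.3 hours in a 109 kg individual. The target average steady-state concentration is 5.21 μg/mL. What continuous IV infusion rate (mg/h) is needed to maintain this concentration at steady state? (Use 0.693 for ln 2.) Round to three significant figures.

168 mg/h

Vd(total) = 109 kg × 9.5 L/kg = 1036 L
CL = 0.693 × Vd / t½ = 0.693 × 1036 / 22.3 = 32.19 L/h
Infusion rate = CL × Css = 32.19 × 5.21 = 167.7 mg/h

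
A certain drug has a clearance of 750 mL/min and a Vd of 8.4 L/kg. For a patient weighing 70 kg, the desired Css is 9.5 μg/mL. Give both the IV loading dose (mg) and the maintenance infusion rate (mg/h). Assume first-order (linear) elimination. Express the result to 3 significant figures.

(a) 5590 mg; (b) 428 mg/h

Vd(total) = 70 kg × 8.4 L/kg = 588.0 L
LD = Vd · C_target = 588.0 × 9.5 = 5586 mg
Convert clearance: 750 mL/min × 60 min/h ÷ 1000 mL/L = 45.00 L/h
Maintenance: replace elimination → rate = CL × Css = 45.00 × 9.5 = 427.5 mg/h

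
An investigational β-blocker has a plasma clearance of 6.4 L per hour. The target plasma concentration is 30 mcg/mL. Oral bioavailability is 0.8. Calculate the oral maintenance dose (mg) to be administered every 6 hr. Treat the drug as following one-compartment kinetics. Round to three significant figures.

D = CL × Css × τ / F = 6.400 × 30 × 6 / 0.8 = 1440 mg

1440 mg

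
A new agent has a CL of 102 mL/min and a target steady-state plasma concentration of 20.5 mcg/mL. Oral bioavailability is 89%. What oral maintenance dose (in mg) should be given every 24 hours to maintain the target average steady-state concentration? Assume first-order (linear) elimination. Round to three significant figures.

Convert clearance: 102 mL/min × 60 min/h ÷ 1000 mL/L = 6.120 L/h
At steady state, dose per interval replaces the amount cleared in that interval: F·D/τ = CL·Css.
D = CL × Css × τ / F = 6.120 × 20.5 × 24 / 0.89 = 3383 mg

3380 mg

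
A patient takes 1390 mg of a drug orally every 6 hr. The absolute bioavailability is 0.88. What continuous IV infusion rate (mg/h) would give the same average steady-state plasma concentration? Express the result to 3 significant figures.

204 mg/h

Equivalent systemic input: infusion rate = F·D/τ.
Rate = 0.88 × 1390 / 6 = 203.9 mg/h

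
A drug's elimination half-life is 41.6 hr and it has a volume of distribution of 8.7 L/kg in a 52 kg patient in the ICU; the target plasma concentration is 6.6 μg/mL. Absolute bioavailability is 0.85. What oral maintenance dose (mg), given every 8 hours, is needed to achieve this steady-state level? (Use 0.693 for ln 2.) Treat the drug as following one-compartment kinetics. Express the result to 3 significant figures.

468 mg

Vd(total) = 52 kg × 8.7 L/kg = 452.4 L
CL = 0.693 × Vd / t½ = 0.693 × 452.4 / 41.6 = 7.536 L/h
D = CL × Css × τ / F = 7.536 × 6.6 × 8 / 0.85 = 468.1 mg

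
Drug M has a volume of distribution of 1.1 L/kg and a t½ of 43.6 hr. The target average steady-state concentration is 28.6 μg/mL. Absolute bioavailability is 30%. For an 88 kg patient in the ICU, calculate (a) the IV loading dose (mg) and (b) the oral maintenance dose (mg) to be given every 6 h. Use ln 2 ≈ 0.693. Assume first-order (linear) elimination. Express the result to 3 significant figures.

Vd(total) = 88 kg × 1.1 L/kg = 96.80 L
LD = Vd × C = 96.80 × 28.6 = 2768 mg
CL = 0.693 × Vd / t½ = 0.693 × 96.80 / 43.6 = 1.539 L/h
D = CL × Css × τ / F = 1.539 × 28.6 × 6 / 0.3 = 880.3 mg

(a) 2770 mg; (b) 880 mg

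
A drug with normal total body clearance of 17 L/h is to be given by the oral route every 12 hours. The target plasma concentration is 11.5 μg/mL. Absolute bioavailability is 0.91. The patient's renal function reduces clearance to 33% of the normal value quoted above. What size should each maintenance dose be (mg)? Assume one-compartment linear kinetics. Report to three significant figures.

Patient clearance = 0.33 × 17.00 = 5.610 L/h
D = CL × Css × τ / F = 5.610 × 11.5 × 12 / 0.91 = 850.7 mg

851 mg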